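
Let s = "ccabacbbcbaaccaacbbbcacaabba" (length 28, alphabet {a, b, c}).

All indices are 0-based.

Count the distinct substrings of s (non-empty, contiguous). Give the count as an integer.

rank→(start, suffix):
  0 → (27, 'a')
  1 → (23, 'aabba')
  2 → (14, 'aacbbbcacaabba')
  3 → (10, 'aaccaacbbbcacaabba')
  4 → (2, 'abacbbcbaaccaacbbbcacaabba')
  5 → (24, 'abba')
  6 → (21, 'acaabba')
  7 → (15, 'acbbbcacaabba')
  8 → (4, 'acbbcbaaccaacbbbcacaabba')
  9 → (11, 'accaacbbbcacaabba')
  10 → (26, 'ba')
  11 → (9, 'baaccaacbbbcacaabba')
  12 → (3, 'bacbbcbaaccaacbbbcacaabba')
  13 → (25, 'bba')
  14 → (17, 'bbbcacaabba')
  15 → (18, 'bbcacaabba')
  16 → (6, 'bbcbaaccaacbbbcacaabba')
  17 → (19, 'bcacaabba')
  18 → (7, 'bcbaaccaacbbbcacaabba')
  19 → (22, 'caabba')
  20 → (13, 'caacbbbcacaabba')
  21 → (1, 'cabacbbcbaaccaacbbbcacaabba')
  22 → (20, 'cacaabba')
  23 → (8, 'cbaaccaacbbbcacaabba')
  24 → (16, 'cbbbcacaabba')
  25 → (5, 'cbbcbaaccaacbbbcacaabba')
  26 → (12, 'ccaacbbbcacaabba')
  27 → (0, 'ccabacbbcbaaccaacbbbcacaabba')

SA = [27, 23, 14, 10, 2, 24, 21, 15, 4, 11, 26, 9, 3, 25, 17, 18, 6, 19, 7, 22, 13, 1, 20, 8, 16, 5, 12, 0]
i: (SA[i-1],SA[i]) lcp shared
  1: (27,23) 1 'a'
  2: (23,14) 2 'aa'
  3: (14,10) 3 'aac'
  4: (10,2) 1 'a'
  5: (2,24) 2 'ab'
  6: (24,21) 1 'a'
  7: (21,15) 2 'ac'
  8: (15,4) 4 'acbb'
  9: (4,11) 2 'ac'
  10: (11,26) 0 ''
  11: (26,9) 2 'ba'
  12: (9,3) 2 'ba'
  13: (3,25) 1 'b'
  14: (25,17) 2 'bb'
  15: (17,18) 2 'bb'
  16: (18,6) 3 'bbc'
  17: (6,19) 1 'b'
  18: (19,7) 2 'bc'
  19: (7,22) 0 ''
  20: (22,13) 3 'caa'
  21: (13,1) 2 'ca'
  22: (1,20) 2 'ca'
  23: (20,8) 1 'c'
  24: (8,16) 2 'cb'
  25: (16,5) 3 'cbb'
  26: (5,12) 1 'c'
  27: (12,0) 3 'cca'

n(n+1)/2 = 28·29/2 = 406
Σ LCP = 0 + 1 + 2 + 3 + 1 + 2 + 1 + 2 + 4 + 2 + 0 + 2 + 2 + 1 + 2 + 2 + 3 + 1 + 2 + 0 + 3 + 2 + 2 + 1 + 2 + 3 + 1 + 3 = 50
distinct = 406 − 50 = 356

356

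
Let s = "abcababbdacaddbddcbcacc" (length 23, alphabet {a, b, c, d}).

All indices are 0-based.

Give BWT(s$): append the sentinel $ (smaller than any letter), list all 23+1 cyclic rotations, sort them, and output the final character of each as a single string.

ccb$dccaaacbdcbbadabddab

rank  rotation                  last
    0  $abcababbdacaddbddcbcacc  c
    1  ababbdacaddbddcbcacc$abc  c
    2  abbdacaddbddcbcacc$abcab  b
    3  abcababbdacaddbddcbcacc$  $
    4  acaddbddcbcacc$abcababbd  d
    5  acc$abcababbdacaddbddcbc  c
    6  addbddcbcacc$abcababbdac  c
    7  babbdacaddbddcbcacc$abca  a
    8  bbdacaddbddcbcacc$abcaba  a
    9  bcababbdacaddbddcbcacc$a  a
   10  bcacc$abcababbdacaddbddc  c
   11  bdacaddbddcbcacc$abcabab  b
   12  bddcbcacc$abcababbdacadd  d
   13  c$abcababbdacaddbddcbcac  c
   14  cababbdacaddbddcbcacc$ab  b
   15  cacc$abcababbdacaddbddcb  b
   16  caddbddcbcacc$abcababbda  a
   17  cbcacc$abcababbdacaddbdd  d
   18  cc$abcababbdacaddbddcbca  a
   19  dacaddbddcbcacc$abcababb  b
   20  dbddcbcacc$abcababbdacad  d
   21  dcbcacc$abcababbdacaddbd  d
   22  ddbddcbcacc$abcababbdaca  a
   23  ddcbcacc$abcababbdacaddb  b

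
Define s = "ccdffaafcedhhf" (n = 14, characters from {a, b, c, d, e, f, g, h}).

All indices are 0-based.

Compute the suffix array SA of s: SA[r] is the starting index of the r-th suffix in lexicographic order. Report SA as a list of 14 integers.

[5, 6, 0, 1, 8, 2, 10, 9, 13, 4, 7, 3, 12, 11]

sorted suffixes:
  #0 SA[0]=5  'aafcedhhf'
  #1 SA[1]=6  'afcedhhf'
  #2 SA[2]=0  'ccdffaafcedhhf'
  #3 SA[3]=1  'cdffaafcedhhf'
  #4 SA[4]=8  'cedhhf'
  #5 SA[5]=2  'dffaafcedhhf'
  #6 SA[6]=10  'dhhf'
  #7 SA[7]=9  'edhhf'
  #8 SA[8]=13  'f'
  #9 SA[9]=4  'faafcedhhf'
  #10 SA[10]=7  'fcedhhf'
  #11 SA[11]=3  'ffaafcedhhf'
  #12 SA[12]=12  'hf'
  #13 SA[13]=11  'hhf'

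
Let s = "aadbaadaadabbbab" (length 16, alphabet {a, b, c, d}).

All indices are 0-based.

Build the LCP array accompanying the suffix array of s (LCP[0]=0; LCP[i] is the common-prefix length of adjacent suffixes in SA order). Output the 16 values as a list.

rank | idx | suffix
   0 |   4 | aadaadabbbab
   1 |   7 | aadabbbab
   2 |   0 | aadbaadaadabbbab
   3 |  14 | ab
   4 |  10 | abbbab
   5 |   5 | adaadabbbab
   6 |   8 | adabbbab
   7 |   1 | adbaadaadabbbab
   8 |  15 | b
   9 |   3 | baadaadabbbab
  10 |  13 | bab
  11 |  12 | bbab
  12 |  11 | bbbab
  13 |   6 | daadabbbab
  14 |   9 | dabbbab
  15 |   2 | dbaadaadabbbab

SA = [4, 7, 0, 14, 10, 5, 8, 1, 15, 3, 13, 12, 11, 6, 9, 2]
rank  pair      lcp
   1  s[4:],s[7:]  4  'aada'
   2  s[7:],s[0:]  3  'aad'
   3  s[0:],s[14:]  1  'a'
   4  s[14:],s[10:]  2  'ab'
   5  s[10:],s[5:]  1  'a'
   6  s[5:],s[8:]  3  'ada'
   7  s[8:],s[1:]  2  'ad'
   8  s[1:],s[15:]  0  ''
   9  s[15:],s[3:]  1  'b'
  10  s[3:],s[13:]  2  'ba'
  11  s[13:],s[12:]  1  'b'
  12  s[12:],s[11:]  2  'bb'
  13  s[11:],s[6:]  0  ''
  14  s[6:],s[9:]  2  'da'
  15  s[9:],s[2:]  1  'd'

[0, 4, 3, 1, 2, 1, 3, 2, 0, 1, 2, 1, 2, 0, 2, 1]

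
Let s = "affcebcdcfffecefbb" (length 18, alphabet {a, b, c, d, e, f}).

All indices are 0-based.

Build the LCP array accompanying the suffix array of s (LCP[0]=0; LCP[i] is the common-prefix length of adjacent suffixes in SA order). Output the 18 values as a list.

rank | idx | suffix
   0 |   0 | affcebcdcfffecefbb
   1 |  17 | b
   2 |  16 | bb
   3 |   5 | bcdcfffecefbb
   4 |   6 | cdcfffecefbb
   5 |   3 | cebcdcfffecefbb
   6 |  13 | cefbb
   7 |   8 | cfffecefbb
   8 |   7 | dcfffecefbb
   9 |   4 | ebcdcfffecefbb
  10 |  12 | ecefbb
  11 |  14 | efbb
  12 |  15 | fbb
  13 |   2 | fcebcdcfffecefbb
  14 |  11 | fecefbb
  15 |   1 | ffcebcdcfffecefbb
  16 |  10 | ffecefbb
  17 |   9 | fffecefbb

SA = [0, 17, 16, 5, 6, 3, 13, 8, 7, 4, 12, 14, 15, 2, 11, 1, 10, 9]
[i] adj suffixes → lcp
  [1] 0/17 → 0 ('')
  [2] 17/16 → 1 ('b')
  [3] 16/5 → 1 ('b')
  [4] 5/6 → 0 ('')
  [5] 6/3 → 1 ('c')
  [6] 3/13 → 2 ('ce')
  [7] 13/8 → 1 ('c')
  [8] 8/7 → 0 ('')
  [9] 7/4 → 0 ('')
  [10] 4/12 → 1 ('e')
  [11] 12/14 → 1 ('e')
  [12] 14/15 → 0 ('')
  [13] 15/2 → 1 ('f')
  [14] 2/11 → 1 ('f')
  [15] 11/1 → 1 ('f')
  [16] 1/10 → 2 ('ff')
  [17] 10/9 → 2 ('ff')

[0, 0, 1, 1, 0, 1, 2, 1, 0, 0, 1, 1, 0, 1, 1, 1, 2, 2]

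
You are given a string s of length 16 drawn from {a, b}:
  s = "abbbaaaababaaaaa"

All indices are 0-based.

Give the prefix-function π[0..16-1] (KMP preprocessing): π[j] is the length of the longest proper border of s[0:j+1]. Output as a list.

π[0] = 0
j=1 s[j]='b': π[1]=0 (border '')
j=2 s[j]='b': π[2]=0 (border '')
j=3 s[j]='b': π[3]=0 (border '')
j=4 s[j]='a': π[4]=1 (border 'a')
j=5 s[j]='a': k: 1→0; π[5]=1 (border 'a')
j=6 s[j]='a': k: 1→0; π[6]=1 (border 'a')
j=7 s[j]='a': k: 1→0; π[7]=1 (border 'a')
j=8 s[j]='b': π[8]=2 (border 'ab')
j=9 s[j]='a': k: 2→0; π[9]=1 (border 'a')
j=10 s[j]='b': π[10]=2 (border 'ab')
j=11 s[j]='a': k: 2→0; π[11]=1 (border 'a')
j=12 s[j]='a': k: 1→0; π[12]=1 (border 'a')
j=13 s[j]='a': k: 1→0; π[13]=1 (border 'a')
j=14 s[j]='a': k: 1→0; π[14]=1 (border 'a')
j=15 s[j]='a': k: 1→0; π[15]=1 (border 'a')

[0, 0, 0, 0, 1, 1, 1, 1, 2, 1, 2, 1, 1, 1, 1, 1]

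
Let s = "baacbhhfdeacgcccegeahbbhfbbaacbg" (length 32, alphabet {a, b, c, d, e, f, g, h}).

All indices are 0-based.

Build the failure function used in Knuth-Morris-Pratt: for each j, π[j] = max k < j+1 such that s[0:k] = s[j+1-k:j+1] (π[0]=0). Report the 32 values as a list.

π[0] = 0
j=1 s[j]='a': π[1]=0 (border '')
j=2 s[j]='a': π[2]=0 (border '')
j=3 s[j]='c': π[3]=0 (border '')
j=4 s[j]='b': π[4]=1 (border 'b')
j=5 s[j]='h': k: 1→0; π[5]=0 (border '')
j=6 s[j]='h': π[6]=0 (border '')
j=7 s[j]='f': π[7]=0 (border '')
j=8 s[j]='d': π[8]=0 (border '')
j=9 s[j]='e': π[9]=0 (border '')
j=10 s[j]='a': π[10]=0 (border '')
j=11 s[j]='c': π[11]=0 (border '')
j=12 s[j]='g': π[12]=0 (border '')
j=13 s[j]='c': π[13]=0 (border '')
j=14 s[j]='c': π[14]=0 (border '')
j=15 s[j]='c': π[15]=0 (border '')
j=16 s[j]='e': π[16]=0 (border '')
j=17 s[j]='g': π[17]=0 (border '')
j=18 s[j]='e': π[18]=0 (border '')
j=19 s[j]='a': π[19]=0 (border '')
j=20 s[j]='h': π[20]=0 (border '')
j=21 s[j]='b': π[21]=1 (border 'b')
j=22 s[j]='b': k: 1→0; π[22]=1 (border 'b')
j=23 s[j]='h': k: 1→0; π[23]=0 (border '')
j=24 s[j]='f': π[24]=0 (border '')
j=25 s[j]='b': π[25]=1 (border 'b')
j=26 s[j]='b': k: 1→0; π[26]=1 (border 'b')
j=27 s[j]='a': π[27]=2 (border 'ba')
j=28 s[j]='a': π[28]=3 (border 'baa')
j=29 s[j]='c': π[29]=4 (border 'baac')
j=30 s[j]='b': π[30]=5 (border 'baacb')
j=31 s[j]='g': k: 5→1→0; π[31]=0 (border '')

[0, 0, 0, 0, 1, 0, 0, 0, 0, 0, 0, 0, 0, 0, 0, 0, 0, 0, 0, 0, 0, 1, 1, 0, 0, 1, 1, 2, 3, 4, 5, 0]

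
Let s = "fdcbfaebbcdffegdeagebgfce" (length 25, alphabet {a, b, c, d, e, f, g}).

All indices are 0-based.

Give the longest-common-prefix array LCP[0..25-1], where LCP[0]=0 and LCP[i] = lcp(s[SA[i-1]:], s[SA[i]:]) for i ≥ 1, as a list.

[0, 1, 0, 1, 1, 1, 0, 1, 1, 0, 1, 1, 0, 1, 1, 2, 1, 0, 1, 1, 1, 1, 0, 1, 1]

rank→(start, suffix):
  0 → (5, 'aebbcdffegdeagebgfce')
  1 → (17, 'agebgfce')
  2 → (7, 'bbcdffegdeagebgfce')
  3 → (8, 'bcdffegdeagebgfce')
  4 → (3, 'bfaebbcdffegdeagebgfce')
  5 → (20, 'bgfce')
  6 → (2, 'cbfaebbcdffegdeagebgfce')
  7 → (9, 'cdffegdeagebgfce')
  8 → (23, 'ce')
  9 → (1, 'dcbfaebbcdffegdeagebgfce')
  10 → (15, 'deagebgfce')
  11 → (10, 'dffegdeagebgfce')
  12 → (24, 'e')
  13 → (16, 'eagebgfce')
  14 → (6, 'ebbcdffegdeagebgfce')
  15 → (19, 'ebgfce')
  16 → (13, 'egdeagebgfce')
  17 → (4, 'faebbcdffegdeagebgfce')
  18 → (22, 'fce')
  19 → (0, 'fdcbfaebbcdffegdeagebgfce')
  20 → (12, 'fegdeagebgfce')
  21 → (11, 'ffegdeagebgfce')
  22 → (14, 'gdeagebgfce')
  23 → (18, 'gebgfce')
  24 → (21, 'gfce')

SA = [5, 17, 7, 8, 3, 20, 2, 9, 23, 1, 15, 10, 24, 16, 6, 19, 13, 4, 22, 0, 12, 11, 14, 18, 21]
[i] adj suffixes → lcp
  [1] 5/17 → 1 ('a')
  [2] 17/7 → 0 ('')
  [3] 7/8 → 1 ('b')
  [4] 8/3 → 1 ('b')
  [5] 3/20 → 1 ('b')
  [6] 20/2 → 0 ('')
  [7] 2/9 → 1 ('c')
  [8] 9/23 → 1 ('c')
  [9] 23/1 → 0 ('')
  [10] 1/15 → 1 ('d')
  [11] 15/10 → 1 ('d')
  [12] 10/24 → 0 ('')
  [13] 24/16 → 1 ('e')
  [14] 16/6 → 1 ('e')
  [15] 6/19 → 2 ('eb')
  [16] 19/13 → 1 ('e')
  [17] 13/4 → 0 ('')
  [18] 4/22 → 1 ('f')
  [19] 22/0 → 1 ('f')
  [20] 0/12 → 1 ('f')
  [21] 12/11 → 1 ('f')
  [22] 11/14 → 0 ('')
  [23] 14/18 → 1 ('g')
  [24] 18/21 → 1 ('g')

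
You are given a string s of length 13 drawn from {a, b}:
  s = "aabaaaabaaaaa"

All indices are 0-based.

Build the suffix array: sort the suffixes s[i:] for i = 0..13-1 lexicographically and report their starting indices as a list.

[12, 11, 10, 9, 8, 3, 4, 5, 0, 6, 1, 7, 2]

rank | idx | suffix
   0 |  12 | a
   1 |  11 | aa
   2 |  10 | aaa
   3 |   9 | aaaa
   4 |   8 | aaaaa
   5 |   3 | aaaabaaaaa
   6 |   4 | aaabaaaaa
   7 |   5 | aabaaaaa
   8 |   0 | aabaaaabaaaaa
   9 |   6 | abaaaaa
  10 |   1 | abaaaabaaaaa
  11 |   7 | baaaaa
  12 |   2 | baaaabaaaaa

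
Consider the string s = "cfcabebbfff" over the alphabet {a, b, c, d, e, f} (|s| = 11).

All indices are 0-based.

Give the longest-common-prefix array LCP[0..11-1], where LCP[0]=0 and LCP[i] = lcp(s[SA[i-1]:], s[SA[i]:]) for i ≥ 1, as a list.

[0, 0, 1, 1, 0, 1, 0, 0, 1, 1, 2]

sorted suffixes:
  #0 SA[0]=3  'abebbfff'
  #1 SA[1]=6  'bbfff'
  #2 SA[2]=4  'bebbfff'
  #3 SA[3]=7  'bfff'
  #4 SA[4]=2  'cabebbfff'
  #5 SA[5]=0  'cfcabebbfff'
  #6 SA[6]=5  'ebbfff'
  #7 SA[7]=10  'f'
  #8 SA[8]=1  'fcabebbfff'
  #9 SA[9]=9  'ff'
  #10 SA[10]=8  'fff'

SA = [3, 6, 4, 7, 2, 0, 5, 10, 1, 9, 8]
rank  pair      lcp
   1  s[3:],s[6:]  0  ''
   2  s[6:],s[4:]  1  'b'
   3  s[4:],s[7:]  1  'b'
   4  s[7:],s[2:]  0  ''
   5  s[2:],s[0:]  1  'c'
   6  s[0:],s[5:]  0  ''
   7  s[5:],s[10:]  0  ''
   8  s[10:],s[1:]  1  'f'
   9  s[1:],s[9:]  1  'f'
  10  s[9:],s[8:]  2  'ff'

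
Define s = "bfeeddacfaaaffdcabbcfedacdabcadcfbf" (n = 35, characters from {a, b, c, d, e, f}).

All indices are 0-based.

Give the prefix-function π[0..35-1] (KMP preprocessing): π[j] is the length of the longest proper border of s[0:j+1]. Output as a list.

[0, 0, 0, 0, 0, 0, 0, 0, 0, 0, 0, 0, 0, 0, 0, 0, 0, 1, 1, 0, 0, 0, 0, 0, 0, 0, 0, 1, 0, 0, 0, 0, 0, 1, 2]

π[0] = 0
j=1 s[j]='f': π[1]=0 (border '')
j=2 s[j]='e': π[2]=0 (border '')
j=3 s[j]='e': π[3]=0 (border '')
j=4 s[j]='d': π[4]=0 (border '')
j=5 s[j]='d': π[5]=0 (border '')
j=6 s[j]='a': π[6]=0 (border '')
j=7 s[j]='c': π[7]=0 (border '')
j=8 s[j]='f': π[8]=0 (border '')
j=9 s[j]='a': π[9]=0 (border '')
j=10 s[j]='a': π[10]=0 (border '')
j=11 s[j]='a': π[11]=0 (border '')
j=12 s[j]='f': π[12]=0 (border '')
j=13 s[j]='f': π[13]=0 (border '')
j=14 s[j]='d': π[14]=0 (border '')
j=15 s[j]='c': π[15]=0 (border '')
j=16 s[j]='a': π[16]=0 (border '')
j=17 s[j]='b': π[17]=1 (border 'b')
j=18 s[j]='b': k: 1→0; π[18]=1 (border 'b')
j=19 s[j]='c': k: 1→0; π[19]=0 (border '')
j=20 s[j]='f': π[20]=0 (border '')
j=21 s[j]='e': π[21]=0 (border '')
j=22 s[j]='d': π[22]=0 (border '')
j=23 s[j]='a': π[23]=0 (border '')
j=24 s[j]='c': π[24]=0 (border '')
j=25 s[j]='d': π[25]=0 (border '')
j=26 s[j]='a': π[26]=0 (border '')
j=27 s[j]='b': π[27]=1 (border 'b')
j=28 s[j]='c': k: 1→0; π[28]=0 (border '')
j=29 s[j]='a': π[29]=0 (border '')
j=30 s[j]='d': π[30]=0 (border '')
j=31 s[j]='c': π[31]=0 (border '')
j=32 s[j]='f': π[32]=0 (border '')
j=33 s[j]='b': π[33]=1 (border 'b')
j=34 s[j]='f': π[34]=2 (border 'bf')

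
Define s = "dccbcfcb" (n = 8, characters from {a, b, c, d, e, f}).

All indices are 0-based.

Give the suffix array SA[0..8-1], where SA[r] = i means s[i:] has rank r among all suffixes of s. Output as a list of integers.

sorted suffixes:
  #0 SA[0]=7  'b'
  #1 SA[1]=3  'bcfcb'
  #2 SA[2]=6  'cb'
  #3 SA[3]=2  'cbcfcb'
  #4 SA[4]=1  'ccbcfcb'
  #5 SA[5]=4  'cfcb'
  #6 SA[6]=0  'dccbcfcb'
  #7 SA[7]=5  'fcb'

[7, 3, 6, 2, 1, 4, 0, 5]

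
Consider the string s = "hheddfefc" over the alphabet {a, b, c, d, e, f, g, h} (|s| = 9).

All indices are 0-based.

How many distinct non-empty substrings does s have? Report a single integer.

41

rank→(start, suffix):
  0 → (8, 'c')
  1 → (3, 'ddfefc')
  2 → (4, 'dfefc')
  3 → (2, 'eddfefc')
  4 → (6, 'efc')
  5 → (7, 'fc')
  6 → (5, 'fefc')
  7 → (1, 'heddfefc')
  8 → (0, 'hheddfefc')

SA = [8, 3, 4, 2, 6, 7, 5, 1, 0]
rank  pair      lcp
   1  s[8:],s[3:]  0  ''
   2  s[3:],s[4:]  1  'd'
   3  s[4:],s[2:]  0  ''
   4  s[2:],s[6:]  1  'e'
   5  s[6:],s[7:]  0  ''
   6  s[7:],s[5:]  1  'f'
   7  s[5:],s[1:]  0  ''
   8  s[1:],s[0:]  1  'h'

n(n+1)/2 = 9·10/2 = 45
Σ LCP = 0 + 0 + 1 + 0 + 1 + 0 + 1 + 0 + 1 = 4
distinct = 45 − 4 = 41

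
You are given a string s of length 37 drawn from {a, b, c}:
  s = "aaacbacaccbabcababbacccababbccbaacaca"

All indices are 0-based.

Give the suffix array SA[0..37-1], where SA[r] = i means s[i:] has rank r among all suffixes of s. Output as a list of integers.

sorted suffixes:
  #0 SA[0]=36  'a'
  #1 SA[1]=0  'aaacbacaccbabcababbacccababbccbaacaca'
  #2 SA[2]=31  'aacaca'
  #3 SA[3]=1  'aacbacaccbabcababbacccababbccbaacaca'
  #4 SA[4]=14  'ababbacccababbccbaacaca'
  #5 SA[5]=23  'ababbccbaacaca'
  #6 SA[6]=16  'abbacccababbccbaacaca'
  #7 SA[7]=25  'abbccbaacaca'
  #8 SA[8]=11  'abcababbacccababbccbaacaca'
  #9 SA[9]=34  'aca'
  #10 SA[10]=32  'acaca'
  #11 SA[11]=5  'acaccbabcababbacccababbccbaacaca'
  #12 SA[12]=2  'acbacaccbabcababbacccababbccbaacaca'
  #13 SA[13]=7  'accbabcababbacccababbccbaacaca'
  #14 SA[14]=19  'acccababbccbaacaca'
  #15 SA[15]=30  'baacaca'
  #16 SA[16]=15  'babbacccababbccbaacaca'
  #17 SA[17]=24  'babbccbaacaca'
  #18 SA[18]=10  'babcababbacccababbccbaacaca'
  #19 SA[19]=4  'bacaccbabcababbacccababbccbaacaca'
  #20 SA[20]=18  'bacccababbccbaacaca'
  #21 SA[21]=17  'bbacccababbccbaacaca'
  #22 SA[22]=26  'bbccbaacaca'
  #23 SA[23]=12  'bcababbacccababbccbaacaca'
  #24 SA[24]=27  'bccbaacaca'
  #25 SA[25]=35  'ca'
  #26 SA[26]=13  'cababbacccababbccbaacaca'
  #27 SA[27]=22  'cababbccbaacaca'
  #28 SA[28]=33  'caca'
  #29 SA[29]=6  'caccbabcababbacccababbccbaacaca'
  #30 SA[30]=29  'cbaacaca'
  #31 SA[31]=9  'cbabcababbacccababbccbaacaca'
  #32 SA[32]=3  'cbacaccbabcababbacccababbccbaacaca'
  #33 SA[33]=21  'ccababbccbaacaca'
  #34 SA[34]=28  'ccbaacaca'
  #35 SA[35]=8  'ccbabcababbacccababbccbaacaca'
  #36 SA[36]=20  'cccababbccbaacaca'

[36, 0, 31, 1, 14, 23, 16, 25, 11, 34, 32, 5, 2, 7, 19, 30, 15, 24, 10, 4, 18, 17, 26, 12, 27, 35, 13, 22, 33, 6, 29, 9, 3, 21, 28, 8, 20]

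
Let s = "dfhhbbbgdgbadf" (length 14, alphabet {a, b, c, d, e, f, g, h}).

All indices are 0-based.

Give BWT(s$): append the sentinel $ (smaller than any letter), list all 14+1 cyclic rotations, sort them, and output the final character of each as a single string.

rank  rotation         last
    0  $dfhhbbbgdgbadf  f
    1  adf$dfhhbbbgdgb  b
    2  badf$dfhhbbbgdg  g
    3  bbbgdgbadf$dfhh  h
    4  bbgdgbadf$dfhhb  b
    5  bgdgbadf$dfhhbb  b
    6  df$dfhhbbbgdgba  a
    7  dfhhbbbgdgbadf$  $
    8  dgbadf$dfhhbbbg  g
    9  f$dfhhbbbgdgbad  d
   10  fhhbbbgdgbadf$d  d
   11  gbadf$dfhhbbbgd  d
   12  gdgbadf$dfhhbbb  b
   13  hbbbgdgbadf$dfh  h
   14  hhbbbgdgbadf$df  f

fbghbba$gdddbhf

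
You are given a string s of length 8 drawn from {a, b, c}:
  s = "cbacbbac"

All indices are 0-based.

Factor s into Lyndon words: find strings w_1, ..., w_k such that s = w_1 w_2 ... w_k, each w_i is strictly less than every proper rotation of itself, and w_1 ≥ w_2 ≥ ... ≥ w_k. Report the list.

emit factor 1: 'c' (i=0, period=1)
emit factor 2: 'b' (i=1, period=1)
emit factor 3: 'acbb' (i=2, period=4)
emit factor 4: 'ac' (i=6, period=2)

["c", "b", "acbb", "ac"]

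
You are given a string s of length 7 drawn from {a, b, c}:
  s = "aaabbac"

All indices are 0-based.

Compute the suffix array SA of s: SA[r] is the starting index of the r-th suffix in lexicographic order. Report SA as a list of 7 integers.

[0, 1, 2, 5, 4, 3, 6]

rank | idx | suffix
   0 |   0 | aaabbac
   1 |   1 | aabbac
   2 |   2 | abbac
   3 |   5 | ac
   4 |   4 | bac
   5 |   3 | bbac
   6 |   6 | c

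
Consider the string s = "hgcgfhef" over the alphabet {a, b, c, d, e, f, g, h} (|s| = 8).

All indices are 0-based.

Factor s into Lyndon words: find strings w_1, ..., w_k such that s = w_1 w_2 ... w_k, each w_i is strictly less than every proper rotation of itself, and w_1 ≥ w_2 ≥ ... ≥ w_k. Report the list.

["h", "g", "cgfhef"]

emit factor 1: 'h' (i=0, period=1)
emit factor 2: 'g' (i=1, period=1)
emit factor 3: 'cgfhef' (i=2, period=6)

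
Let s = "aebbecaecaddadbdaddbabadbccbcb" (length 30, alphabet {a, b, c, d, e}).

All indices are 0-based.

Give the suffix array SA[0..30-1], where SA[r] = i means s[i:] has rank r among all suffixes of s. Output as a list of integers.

rank | idx | suffix
   0 |  20 | abadbccbcb
   1 |  22 | adbccbcb
   2 |  12 | adbdaddbabadbccbcb
   3 |   9 | addadbdaddbabadbccbcb
   4 |  16 | addbabadbccbcb
   5 |   0 | aebbecaecaddadbdaddbabadbccbcb
   6 |   6 | aecaddadbdaddbabadbccbcb
   7 |  29 | b
   8 |  19 | babadbccbcb
   9 |  21 | badbccbcb
  10 |   2 | bbecaecaddadbdaddbabadbccbcb
  11 |  27 | bcb
  12 |  24 | bccbcb
  13 |  14 | bdaddbabadbccbcb
  14 |   3 | becaecaddadbdaddbabadbccbcb
  15 |   8 | caddadbdaddbabadbccbcb
  16 |   5 | caecaddadbdaddbabadbccbcb
  17 |  28 | cb
  18 |  26 | cbcb
  19 |  25 | ccbcb
  20 |  11 | dadbdaddbabadbccbcb
  21 |  15 | daddbabadbccbcb
  22 |  18 | dbabadbccbcb
  23 |  23 | dbccbcb
  24 |  13 | dbdaddbabadbccbcb
  25 |  10 | ddadbdaddbabadbccbcb
  26 |  17 | ddbabadbccbcb
  27 |   1 | ebbecaecaddadbdaddbabadbccbcb
  28 |   7 | ecaddadbdaddbabadbccbcb
  29 |   4 | ecaecaddadbdaddbabadbccbcb

[20, 22, 12, 9, 16, 0, 6, 29, 19, 21, 2, 27, 24, 14, 3, 8, 5, 28, 26, 25, 11, 15, 18, 23, 13, 10, 17, 1, 7, 4]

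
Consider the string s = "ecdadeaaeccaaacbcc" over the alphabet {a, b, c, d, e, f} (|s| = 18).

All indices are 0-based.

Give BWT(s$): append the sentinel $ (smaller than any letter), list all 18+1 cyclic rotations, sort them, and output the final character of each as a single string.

ccaeadacccabeecada$

rank  rotation             last
    0  $ecdadeaaeccaaacbcc  c
    1  aaacbcc$ecdadeaaecc  c
    2  aacbcc$ecdadeaaecca  a
    3  aaeccaaacbcc$ecdade  e
    4  acbcc$ecdadeaaeccaa  a
    5  adeaaeccaaacbcc$ecd  d
    6  aeccaaacbcc$ecdadea  a
    7  bcc$ecdadeaaeccaaac  c
    8  c$ecdadeaaeccaaacbc  c
    9  caaacbcc$ecdadeaaec  c
   10  cbcc$ecdadeaaeccaaa  a
   11  cc$ecdadeaaeccaaacb  b
   12  ccaaacbcc$ecdadeaae  e
   13  cdadeaaeccaaacbcc$e  e
   14  dadeaaeccaaacbcc$ec  c
   15  deaaeccaaacbcc$ecda  a
   16  eaaeccaaacbcc$ecdad  d
   17  eccaaacbcc$ecdadeaa  a
   18  ecdadeaaeccaaacbcc$  $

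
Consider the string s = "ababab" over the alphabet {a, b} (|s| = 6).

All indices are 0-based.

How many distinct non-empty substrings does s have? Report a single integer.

11

rank→(start, suffix):
  0 → (4, 'ab')
  1 → (2, 'abab')
  2 → (0, 'ababab')
  3 → (5, 'b')
  4 → (3, 'bab')
  5 → (1, 'babab')

SA = [4, 2, 0, 5, 3, 1]
[i] adj suffixes → lcp
  [1] 4/2 → 2 ('ab')
  [2] 2/0 → 4 ('abab')
  [3] 0/5 → 0 ('')
  [4] 5/3 → 1 ('b')
  [5] 3/1 → 3 ('bab')

n(n+1)/2 = 6·7/2 = 21
Σ LCP = 0 + 2 + 4 + 0 + 1 + 3 = 10
distinct = 21 − 10 = 11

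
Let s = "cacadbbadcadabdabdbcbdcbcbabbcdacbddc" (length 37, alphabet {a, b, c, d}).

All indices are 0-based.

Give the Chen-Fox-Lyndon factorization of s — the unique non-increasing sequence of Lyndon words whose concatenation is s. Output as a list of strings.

["c", "acadbbadcad", "abdabdbcbdcbcb", "abbcdacbddc"]

emit factor 1: 'c' (i=0, period=1)
emit factor 2: 'acadbbadcad' (i=1, period=11)
emit factor 3: 'abdabdbcbdcbcb' (i=12, period=14)
emit factor 4: 'abbcdacbddc' (i=26, period=11)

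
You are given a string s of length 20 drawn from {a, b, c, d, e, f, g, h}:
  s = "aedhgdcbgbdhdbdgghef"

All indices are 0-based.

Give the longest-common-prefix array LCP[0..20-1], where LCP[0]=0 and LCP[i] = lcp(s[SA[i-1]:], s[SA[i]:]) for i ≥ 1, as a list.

[0, 0, 2, 1, 0, 0, 1, 1, 1, 2, 0, 1, 0, 0, 1, 1, 1, 0, 1, 1]

rank→(start, suffix):
  0 → (0, 'aedhgdcbgbdhdbdgghef')
  1 → (13, 'bdgghef')
  2 → (9, 'bdhdbdgghef')
  3 → (7, 'bgbdhdbdgghef')
  4 → (6, 'cbgbdhdbdgghef')
  5 → (12, 'dbdgghef')
  6 → (5, 'dcbgbdhdbdgghef')
  7 → (14, 'dgghef')
  8 → (10, 'dhdbdgghef')
  9 → (2, 'dhgdcbgbdhdbdgghef')
  10 → (1, 'edhgdcbgbdhdbdgghef')
  11 → (18, 'ef')
  12 → (19, 'f')
  13 → (8, 'gbdhdbdgghef')
  14 → (4, 'gdcbgbdhdbdgghef')
  15 → (15, 'gghef')
  16 → (16, 'ghef')
  17 → (11, 'hdbdgghef')
  18 → (17, 'hef')
  19 → (3, 'hgdcbgbdhdbdgghef')

SA = [0, 13, 9, 7, 6, 12, 5, 14, 10, 2, 1, 18, 19, 8, 4, 15, 16, 11, 17, 3]
i: (SA[i-1],SA[i]) lcp shared
  1: (0,13) 0 ''
  2: (13,9) 2 'bd'
  3: (9,7) 1 'b'
  4: (7,6) 0 ''
  5: (6,12) 0 ''
  6: (12,5) 1 'd'
  7: (5,14) 1 'd'
  8: (14,10) 1 'd'
  9: (10,2) 2 'dh'
  10: (2,1) 0 ''
  11: (1,18) 1 'e'
  12: (18,19) 0 ''
  13: (19,8) 0 ''
  14: (8,4) 1 'g'
  15: (4,15) 1 'g'
  16: (15,16) 1 'g'
  17: (16,11) 0 ''
  18: (11,17) 1 'h'
  19: (17,3) 1 'h'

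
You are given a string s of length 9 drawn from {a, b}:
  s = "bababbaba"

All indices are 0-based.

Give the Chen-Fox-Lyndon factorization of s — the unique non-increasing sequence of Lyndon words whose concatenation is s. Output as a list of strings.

["b", "ababb", "ab", "a"]

emit factor 1: 'b' (i=0, period=1)
emit factor 2: 'ababb' (i=1, period=5)
emit factor 3: 'ab' (i=6, period=2)
emit factor 4: 'a' (i=8, period=1)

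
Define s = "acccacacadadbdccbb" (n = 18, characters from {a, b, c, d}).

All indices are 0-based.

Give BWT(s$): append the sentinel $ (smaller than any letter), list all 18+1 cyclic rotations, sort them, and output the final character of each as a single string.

rank  rotation             last
    0  $acccacacadadbdccbb  b
    1  acacadadbdccbb$accc  c
    2  acadadbdccbb$acccac  c
    3  acccacacadadbdccbb$  $
    4  adadbdccbb$acccacac  c
    5  adbdccbb$acccacacad  d
    6  b$acccacacadadbdccb  b
    7  bb$acccacacadadbdcc  c
    8  bdccbb$acccacacadad  d
    9  cacacadadbdccbb$acc  c
   10  cacadadbdccbb$accca  a
   11  cadadbdccbb$acccaca  a
   12  cbb$acccacacadadbdc  c
   13  ccacacadadbdccbb$ac  c
   14  ccbb$acccacacadadbd  d
   15  cccacacadadbdccbb$a  a
   16  dadbdccbb$acccacaca  a
   17  dbdccbb$acccacacada  a
   18  dccbb$acccacacadadb  b

bcc$cdbcdcaaccdaaab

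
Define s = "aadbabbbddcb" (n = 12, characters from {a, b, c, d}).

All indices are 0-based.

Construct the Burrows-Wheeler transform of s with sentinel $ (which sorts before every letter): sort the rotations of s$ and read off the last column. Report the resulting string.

rank  rotation       last
    0  $aadbabbbddcb  b
    1  aadbabbbddcb$  $
    2  abbbddcb$aadb  b
    3  adbabbbddcb$a  a
    4  b$aadbabbbddc  c
    5  babbbddcb$aad  d
    6  bbbddcb$aadba  a
    7  bbddcb$aadbab  b
    8  bddcb$aadbabb  b
    9  cb$aadbabbbdd  d
   10  dbabbbddcb$aa  a
   11  dcb$aadbabbbd  d
   12  ddcb$aadbabbb  b

b$bacdabbdadb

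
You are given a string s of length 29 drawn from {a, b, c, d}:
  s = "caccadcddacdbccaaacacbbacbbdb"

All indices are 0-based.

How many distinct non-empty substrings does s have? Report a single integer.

392

rank→(start, suffix):
  0 → (15, 'aaacacbbacbbdb')
  1 → (16, 'aacacbbacbbdb')
  2 → (17, 'acacbbacbbdb')
  3 → (19, 'acbbacbbdb')
  4 → (23, 'acbbdb')
  5 → (1, 'accadcddacdbccaaacacbbacbbdb')
  6 → (9, 'acdbccaaacacbbacbbdb')
  7 → (4, 'adcddacdbccaaacacbbacbbdb')
  8 → (28, 'b')
  9 → (22, 'bacbbdb')
  10 → (21, 'bbacbbdb')
  11 → (25, 'bbdb')
  12 → (12, 'bccaaacacbbacbbdb')
  13 → (26, 'bdb')
  14 → (14, 'caaacacbbacbbdb')
  15 → (18, 'cacbbacbbdb')
  16 → (0, 'caccadcddacdbccaaacacbbacbbdb')
  17 → (3, 'cadcddacdbccaaacacbbacbbdb')
  18 → (20, 'cbbacbbdb')
  19 → (24, 'cbbdb')
  20 → (13, 'ccaaacacbbacbbdb')
  21 → (2, 'ccadcddacdbccaaacacbbacbbdb')
  22 → (10, 'cdbccaaacacbbacbbdb')
  23 → (6, 'cddacdbccaaacacbbacbbdb')
  24 → (8, 'dacdbccaaacacbbacbbdb')
  25 → (27, 'db')
  26 → (11, 'dbccaaacacbbacbbdb')
  27 → (5, 'dcddacdbccaaacacbbacbbdb')
  28 → (7, 'ddacdbccaaacacbbacbbdb')

SA = [15, 16, 17, 19, 23, 1, 9, 4, 28, 22, 21, 25, 12, 26, 14, 18, 0, 3, 20, 24, 13, 2, 10, 6, 8, 27, 11, 5, 7]
rank  pair      lcp
   1  s[15:],s[16:]  2  'aa'
   2  s[16:],s[17:]  1  'a'
   3  s[17:],s[19:]  2  'ac'
   4  s[19:],s[23:]  4  'acbb'
   5  s[23:],s[1:]  2  'ac'
   6  s[1:],s[9:]  2  'ac'
   7  s[9:],s[4:]  1  'a'
   8  s[4:],s[28:]  0  ''
   9  s[28:],s[22:]  1  'b'
  10  s[22:],s[21:]  1  'b'
  11  s[21:],s[25:]  2  'bb'
  12  s[25:],s[12:]  1  'b'
  13  s[12:],s[26:]  1  'b'
  14  s[26:],s[14:]  0  ''
  15  s[14:],s[18:]  2  'ca'
  16  s[18:],s[0:]  3  'cac'
  17  s[0:],s[3:]  2  'ca'
  18  s[3:],s[20:]  1  'c'
  19  s[20:],s[24:]  3  'cbb'
  20  s[24:],s[13:]  1  'c'
  21  s[13:],s[2:]  3  'cca'
  22  s[2:],s[10:]  1  'c'
  23  s[10:],s[6:]  2  'cd'
  24  s[6:],s[8:]  0  ''
  25  s[8:],s[27:]  1  'd'
  26  s[27:],s[11:]  2  'db'
  27  s[11:],s[5:]  1  'd'
  28  s[5:],s[7:]  1  'd'

n(n+1)/2 = 29·30/2 = 435
Σ LCP = 0 + 2 + 1 + 2 + 4 + 2 + 2 + 1 + 0 + 1 + 1 + 2 + 1 + 1 + 0 + 2 + 3 + 2 + 1 + 3 + 1 + 3 + 1 + 2 + 0 + 1 + 2 + 1 + 1 = 43
distinct = 435 − 43 = 392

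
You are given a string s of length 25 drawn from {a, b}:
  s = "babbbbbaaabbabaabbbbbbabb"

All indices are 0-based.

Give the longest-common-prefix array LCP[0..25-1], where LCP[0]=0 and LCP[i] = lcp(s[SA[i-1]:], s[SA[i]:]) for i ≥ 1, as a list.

rank | idx | suffix
   0 |   7 | aaabbabaabbbbbbabb
   1 |   8 | aabbabaabbbbbbabb
   2 |  14 | aabbbbbbabb
   3 |  12 | abaabbbbbbabb
   4 |  22 | abb
   5 |   9 | abbabaabbbbbbabb
   6 |   1 | abbbbbaaabbabaabbbbbbabb
   7 |  15 | abbbbbbabb
   8 |  24 | b
   9 |   6 | baaabbabaabbbbbbabb
  10 |  13 | baabbbbbbabb
  11 |  11 | babaabbbbbbabb
  12 |  21 | babb
  13 |   0 | babbbbbaaabbabaabbbbbbabb
  14 |  23 | bb
  15 |   5 | bbaaabbabaabbbbbbabb
  16 |  10 | bbabaabbbbbbabb
  17 |  20 | bbabb
  18 |   4 | bbbaaabbabaabbbbbbabb
  19 |  19 | bbbabb
  20 |   3 | bbbbaaabbabaabbbbbbabb
  21 |  18 | bbbbabb
  22 |   2 | bbbbbaaabbabaabbbbbbabb
  23 |  17 | bbbbbabb
  24 |  16 | bbbbbbabb

SA = [7, 8, 14, 12, 22, 9, 1, 15, 24, 6, 13, 11, 21, 0, 23, 5, 10, 20, 4, 19, 3, 18, 2, 17, 16]
rank  pair      lcp
   1  s[7:],s[8:]  2  'aa'
   2  s[8:],s[14:]  4  'aabb'
   3  s[14:],s[12:]  1  'a'
   4  s[12:],s[22:]  2  'ab'
   5  s[22:],s[9:]  3  'abb'
   6  s[9:],s[1:]  3  'abb'
   7  s[1:],s[15:]  6  'abbbbb'
   8  s[15:],s[24:]  0  ''
   9  s[24:],s[6:]  1  'b'
  10  s[6:],s[13:]  3  'baa'
  11  s[13:],s[11:]  2  'ba'
  12  s[11:],s[21:]  3  'bab'
  13  s[21:],s[0:]  4  'babb'
  14  s[0:],s[23:]  1  'b'
  15  s[23:],s[5:]  2  'bb'
  16  s[5:],s[10:]  3  'bba'
  17  s[10:],s[20:]  4  'bbab'
  18  s[20:],s[4:]  2  'bb'
  19  s[4:],s[19:]  4  'bbba'
  20  s[19:],s[3:]  3  'bbb'
  21  s[3:],s[18:]  5  'bbbba'
  22  s[18:],s[2:]  4  'bbbb'
  23  s[2:],s[17:]  6  'bbbbba'
  24  s[17:],s[16:]  5  'bbbbb'

[0, 2, 4, 1, 2, 3, 3, 6, 0, 1, 3, 2, 3, 4, 1, 2, 3, 4, 2, 4, 3, 5, 4, 6, 5]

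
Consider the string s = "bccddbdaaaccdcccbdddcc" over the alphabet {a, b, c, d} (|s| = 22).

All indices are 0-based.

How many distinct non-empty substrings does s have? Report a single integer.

223

rank→(start, suffix):
  0 → (7, 'aaaccdcccbdddcc')
  1 → (8, 'aaccdcccbdddcc')
  2 → (9, 'accdcccbdddcc')
  3 → (0, 'bccddbdaaaccdcccbdddcc')
  4 → (5, 'bdaaaccdcccbdddcc')
  5 → (16, 'bdddcc')
  6 → (21, 'c')
  7 → (15, 'cbdddcc')
  8 → (20, 'cc')
  9 → (14, 'ccbdddcc')
  10 → (13, 'cccbdddcc')
  11 → (10, 'ccdcccbdddcc')
  12 → (1, 'ccddbdaaaccdcccbdddcc')
  13 → (11, 'cdcccbdddcc')
  14 → (2, 'cddbdaaaccdcccbdddcc')
  15 → (6, 'daaaccdcccbdddcc')
  16 → (4, 'dbdaaaccdcccbdddcc')
  17 → (19, 'dcc')
  18 → (12, 'dcccbdddcc')
  19 → (3, 'ddbdaaaccdcccbdddcc')
  20 → (18, 'ddcc')
  21 → (17, 'dddcc')

SA = [7, 8, 9, 0, 5, 16, 21, 15, 20, 14, 13, 10, 1, 11, 2, 6, 4, 19, 12, 3, 18, 17]
i: (SA[i-1],SA[i]) lcp shared
  1: (7,8) 2 'aa'
  2: (8,9) 1 'a'
  3: (9,0) 0 ''
  4: (0,5) 1 'b'
  5: (5,16) 2 'bd'
  6: (16,21) 0 ''
  7: (21,15) 1 'c'
  8: (15,20) 1 'c'
  9: (20,14) 2 'cc'
  10: (14,13) 2 'cc'
  11: (13,10) 2 'cc'
  12: (10,1) 3 'ccd'
  13: (1,11) 1 'c'
  14: (11,2) 2 'cd'
  15: (2,6) 0 ''
  16: (6,4) 1 'd'
  17: (4,19) 1 'd'
  18: (19,12) 3 'dcc'
  19: (12,3) 1 'd'
  20: (3,18) 2 'dd'
  21: (18,17) 2 'dd'

n(n+1)/2 = 22·23/2 = 253
Σ LCP = 0 + 2 + 1 + 0 + 1 + 2 + 0 + 1 + 1 + 2 + 2 + 2 + 3 + 1 + 2 + 0 + 1 + 1 + 3 + 1 + 2 + 2 = 30
distinct = 253 − 30 = 223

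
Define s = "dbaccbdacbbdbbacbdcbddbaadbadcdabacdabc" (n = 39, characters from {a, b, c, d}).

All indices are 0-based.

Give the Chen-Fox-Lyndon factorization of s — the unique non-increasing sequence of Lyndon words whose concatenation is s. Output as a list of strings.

["d", "b", "accbd", "acbbdbbacbdcbddb", "aadbadcdabacdabc"]

emit factor 1: 'd' (i=0, period=1)
emit factor 2: 'b' (i=1, period=1)
emit factor 3: 'accbd' (i=2, period=5)
emit factor 4: 'acbbdbbacbdcbddb' (i=7, period=16)
emit factor 5: 'aadbadcdabacdabc' (i=23, period=16)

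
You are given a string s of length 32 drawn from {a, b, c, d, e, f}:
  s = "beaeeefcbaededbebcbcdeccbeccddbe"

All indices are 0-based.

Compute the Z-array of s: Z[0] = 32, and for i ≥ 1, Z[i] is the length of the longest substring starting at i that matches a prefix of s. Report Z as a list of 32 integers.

Z[0]=32
i=1: i≥r, start 0; Z[1]=0
i=2: i≥r, start 0; Z[2]=0
i=3: i≥r, start 0; Z[3]=0
i=4: i≥r, start 0; Z[4]=0
i=5: i≥r, start 0; Z[5]=0
i=6: i≥r, start 0; Z[6]=0
i=7: i≥r, start 0; Z[7]=0
i=8: i≥r, start 0; Z[8]=1 scan→box=[8,9)
i=9: i≥r, start 0; Z[9]=0
i=10: i≥r, start 0; Z[10]=0
i=11: i≥r, start 0; Z[11]=0
i=12: i≥r, start 0; Z[12]=0
i=13: i≥r, start 0; Z[13]=0
i=14: i≥r, start 0; Z[14]=2 scan→box=[14,16)
i=15: min(r-i=1, Z[1]=0)=0; Z[15]=0
i=16: i≥r, start 0; Z[16]=1 scan→box=[16,17)
i=17: i≥r, start 0; Z[17]=0
i=18: i≥r, start 0; Z[18]=1 scan→box=[18,19)
i=19: i≥r, start 0; Z[19]=0
i=20: i≥r, start 0; Z[20]=0
i=21: i≥r, start 0; Z[21]=0
i=22: i≥r, start 0; Z[22]=0
i=23: i≥r, start 0; Z[23]=0
i=24: i≥r, start 0; Z[24]=2 scan→box=[24,26)
i=25: min(r-i=1, Z[1]=0)=0; Z[25]=0
i=26: i≥r, start 0; Z[26]=0
i=27: i≥r, start 0; Z[27]=0
i=28: i≥r, start 0; Z[28]=0
i=29: i≥r, start 0; Z[29]=0
i=30: i≥r, start 0; Z[30]=2 scan→box=[30,32)
i=31: min(r-i=1, Z[1]=0)=0; Z[31]=0

[32, 0, 0, 0, 0, 0, 0, 0, 1, 0, 0, 0, 0, 0, 2, 0, 1, 0, 1, 0, 0, 0, 0, 0, 2, 0, 0, 0, 0, 0, 2, 0]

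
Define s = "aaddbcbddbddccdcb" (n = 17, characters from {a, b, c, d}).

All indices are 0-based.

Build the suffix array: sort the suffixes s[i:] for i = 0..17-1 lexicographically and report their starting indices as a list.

sorted suffixes:
  #0 SA[0]=0  'aaddbcbddbddccdcb'
  #1 SA[1]=1  'addbcbddbddccdcb'
  #2 SA[2]=16  'b'
  #3 SA[3]=4  'bcbddbddccdcb'
  #4 SA[4]=6  'bddbddccdcb'
  #5 SA[5]=9  'bddccdcb'
  #6 SA[6]=15  'cb'
  #7 SA[7]=5  'cbddbddccdcb'
  #8 SA[8]=12  'ccdcb'
  #9 SA[9]=13  'cdcb'
  #10 SA[10]=3  'dbcbddbddccdcb'
  #11 SA[11]=8  'dbddccdcb'
  #12 SA[12]=14  'dcb'
  #13 SA[13]=11  'dccdcb'
  #14 SA[14]=2  'ddbcbddbddccdcb'
  #15 SA[15]=7  'ddbddccdcb'
  #16 SA[16]=10  'ddccdcb'

[0, 1, 16, 4, 6, 9, 15, 5, 12, 13, 3, 8, 14, 11, 2, 7, 10]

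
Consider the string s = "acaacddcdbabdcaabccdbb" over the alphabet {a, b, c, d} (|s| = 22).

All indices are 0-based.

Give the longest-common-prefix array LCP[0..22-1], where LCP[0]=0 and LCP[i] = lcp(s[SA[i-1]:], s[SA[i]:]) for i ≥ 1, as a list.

[0, 2, 1, 2, 1, 2, 0, 1, 1, 1, 1, 0, 3, 1, 1, 3, 2, 0, 2, 1, 2, 1]

rank | idx | suffix
   0 |  14 | aabccdbb
   1 |   2 | aacddcdbabdcaabccdbb
   2 |  15 | abccdbb
   3 |  10 | abdcaabccdbb
   4 |   0 | acaacddcdbabdcaabccdbb
   5 |   3 | acddcdbabdcaabccdbb
   6 |  21 | b
   7 |   9 | babdcaabccdbb
   8 |  20 | bb
   9 |  16 | bccdbb
  10 |  11 | bdcaabccdbb
  11 |  13 | caabccdbb
  12 |   1 | caacddcdbabdcaabccdbb
  13 |  17 | ccdbb
  14 |   7 | cdbabdcaabccdbb
  15 |  18 | cdbb
  16 |   4 | cddcdbabdcaabccdbb
  17 |   8 | dbabdcaabccdbb
  18 |  19 | dbb
  19 |  12 | dcaabccdbb
  20 |   6 | dcdbabdcaabccdbb
  21 |   5 | ddcdbabdcaabccdbb

SA = [14, 2, 15, 10, 0, 3, 21, 9, 20, 16, 11, 13, 1, 17, 7, 18, 4, 8, 19, 12, 6, 5]
[i] adj suffixes → lcp
  [1] 14/2 → 2 ('aa')
  [2] 2/15 → 1 ('a')
  [3] 15/10 → 2 ('ab')
  [4] 10/0 → 1 ('a')
  [5] 0/3 → 2 ('ac')
  [6] 3/21 → 0 ('')
  [7] 21/9 → 1 ('b')
  [8] 9/20 → 1 ('b')
  [9] 20/16 → 1 ('b')
  [10] 16/11 → 1 ('b')
  [11] 11/13 → 0 ('')
  [12] 13/1 → 3 ('caa')
  [13] 1/17 → 1 ('c')
  [14] 17/7 → 1 ('c')
  [15] 7/18 → 3 ('cdb')
  [16] 18/4 → 2 ('cd')
  [17] 4/8 → 0 ('')
  [18] 8/19 → 2 ('db')
  [19] 19/12 → 1 ('d')
  [20] 12/6 → 2 ('dc')
  [21] 6/5 → 1 ('d')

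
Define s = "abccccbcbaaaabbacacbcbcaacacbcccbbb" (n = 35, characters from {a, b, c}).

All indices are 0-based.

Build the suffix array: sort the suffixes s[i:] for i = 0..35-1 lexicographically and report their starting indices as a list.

rank→(start, suffix):
  0 → (9, 'aaaabbacacbcbcaacacbcccbbb')
  1 → (10, 'aaabbacacbcbcaacacbcccbbb')
  2 → (11, 'aabbacacbcbcaacacbcccbbb')
  3 → (23, 'aacacbcccbbb')
  4 → (12, 'abbacacbcbcaacacbcccbbb')
  5 → (0, 'abccccbcbaaaabbacacbcbcaacacbcccbbb')
  6 → (15, 'acacbcbcaacacbcccbbb')
  7 → (24, 'acacbcccbbb')
  8 → (17, 'acbcbcaacacbcccbbb')
  9 → (26, 'acbcccbbb')
  10 → (34, 'b')
  11 → (8, 'baaaabbacacbcbcaacacbcccbbb')
  12 → (14, 'bacacbcbcaacacbcccbbb')
  13 → (33, 'bb')
  14 → (13, 'bbacacbcbcaacacbcccbbb')
  15 → (32, 'bbb')
  16 → (21, 'bcaacacbcccbbb')
  17 → (6, 'bcbaaaabbacacbcbcaacacbcccbbb')
  18 → (19, 'bcbcaacacbcccbbb')
  19 → (28, 'bcccbbb')
  20 → (1, 'bccccbcbaaaabbacacbcbcaacacbcccbbb')
  21 → (22, 'caacacbcccbbb')
  22 → (16, 'cacbcbcaacacbcccbbb')
  23 → (25, 'cacbcccbbb')
  24 → (7, 'cbaaaabbacacbcbcaacacbcccbbb')
  25 → (31, 'cbbb')
  26 → (20, 'cbcaacacbcccbbb')
  27 → (5, 'cbcbaaaabbacacbcbcaacacbcccbbb')
  28 → (18, 'cbcbcaacacbcccbbb')
  29 → (27, 'cbcccbbb')
  30 → (30, 'ccbbb')
  31 → (4, 'ccbcbaaaabbacacbcbcaacacbcccbbb')
  32 → (29, 'cccbbb')
  33 → (3, 'cccbcbaaaabbacacbcbcaacacbcccbbb')
  34 → (2, 'ccccbcbaaaabbacacbcbcaacacbcccbbb')

[9, 10, 11, 23, 12, 0, 15, 24, 17, 26, 34, 8, 14, 33, 13, 32, 21, 6, 19, 28, 1, 22, 16, 25, 7, 31, 20, 5, 18, 27, 30, 4, 29, 3, 2]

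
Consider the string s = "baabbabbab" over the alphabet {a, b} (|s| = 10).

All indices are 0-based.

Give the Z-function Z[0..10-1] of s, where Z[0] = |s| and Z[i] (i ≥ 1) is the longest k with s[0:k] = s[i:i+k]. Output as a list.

[10, 0, 0, 1, 2, 0, 1, 2, 0, 1]

Z[0]=10
i=1: outside box; Z[1]=0
i=2: outside box; Z[2]=0
i=3: outside box; Z[3]=1 grow→box=[3,4)
i=4: outside box; Z[4]=2 grow→box=[4,6)
i=5: min(r-i=1, Z[1]=0)=0; Z[5]=0
i=6: outside box; Z[6]=1 grow→box=[6,7)
i=7: outside box; Z[7]=2 grow→box=[7,9)
i=8: min(r-i=1, Z[1]=0)=0; Z[8]=0
i=9: outside box; Z[9]=1 grow→box=[9,10)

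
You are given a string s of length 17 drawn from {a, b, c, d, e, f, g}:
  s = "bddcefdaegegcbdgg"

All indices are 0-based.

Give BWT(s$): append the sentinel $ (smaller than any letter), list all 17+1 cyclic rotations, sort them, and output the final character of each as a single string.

rank  rotation            last
    0  $bddcefdaegegcbdgg  g
    1  aegegcbdgg$bddcefd  d
    2  bddcefdaegegcbdgg$  $
    3  bdgg$bddcefdaegegc  c
    4  cbdgg$bddcefdaegeg  g
    5  cefdaegegcbdgg$bdd  d
    6  daegegcbdgg$bddcef  f
    7  dcefdaegegcbdgg$bd  d
    8  ddcefdaegegcbdgg$b  b
    9  dgg$bddcefdaegegcb  b
   10  efdaegegcbdgg$bddc  c
   11  egcbdgg$bddcefdaeg  g
   12  egegcbdgg$bddcefda  a
   13  fdaegegcbdgg$bddce  e
   14  g$bddcefdaegegcbdg  g
   15  gcbdgg$bddcefdaege  e
   16  gegcbdgg$bddcefdae  e
   17  gg$bddcefdaegegcbd  d

gd$cgdfdbbcgaegeed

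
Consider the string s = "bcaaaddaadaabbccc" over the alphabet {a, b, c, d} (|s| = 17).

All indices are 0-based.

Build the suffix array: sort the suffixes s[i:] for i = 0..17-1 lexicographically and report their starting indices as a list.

[2, 10, 7, 3, 11, 8, 4, 12, 0, 13, 16, 1, 15, 14, 9, 6, 5]

rank→(start, suffix):
  0 → (2, 'aaaddaadaabbccc')
  1 → (10, 'aabbccc')
  2 → (7, 'aadaabbccc')
  3 → (3, 'aaddaadaabbccc')
  4 → (11, 'abbccc')
  5 → (8, 'adaabbccc')
  6 → (4, 'addaadaabbccc')
  7 → (12, 'bbccc')
  8 → (0, 'bcaaaddaadaabbccc')
  9 → (13, 'bccc')
  10 → (16, 'c')
  11 → (1, 'caaaddaadaabbccc')
  12 → (15, 'cc')
  13 → (14, 'ccc')
  14 → (9, 'daabbccc')
  15 → (6, 'daadaabbccc')
  16 → (5, 'ddaadaabbccc')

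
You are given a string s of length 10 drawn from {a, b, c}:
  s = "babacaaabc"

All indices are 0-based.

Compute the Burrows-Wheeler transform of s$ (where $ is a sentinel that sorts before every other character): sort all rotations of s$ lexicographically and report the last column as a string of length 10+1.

rank  rotation     last
    0  $babacaaabc  c
    1  aaabc$babac  c
    2  aabc$babaca  a
    3  abacaaabc$b  b
    4  abc$babacaa  a
    5  acaaabc$bab  b
    6  babacaaabc$  $
    7  bacaaabc$ba  a
    8  bc$babacaaa  a
    9  c$babacaaab  b
   10  caaabc$baba  a

ccabab$aaba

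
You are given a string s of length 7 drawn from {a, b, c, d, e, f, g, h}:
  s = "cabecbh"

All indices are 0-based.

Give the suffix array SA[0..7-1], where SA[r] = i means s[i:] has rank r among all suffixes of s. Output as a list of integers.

[1, 2, 5, 0, 4, 3, 6]

sorted suffixes:
  #0 SA[0]=1  'abecbh'
  #1 SA[1]=2  'becbh'
  #2 SA[2]=5  'bh'
  #3 SA[3]=0  'cabecbh'
  #4 SA[4]=4  'cbh'
  #5 SA[5]=3  'ecbh'
  #6 SA[6]=6  'h'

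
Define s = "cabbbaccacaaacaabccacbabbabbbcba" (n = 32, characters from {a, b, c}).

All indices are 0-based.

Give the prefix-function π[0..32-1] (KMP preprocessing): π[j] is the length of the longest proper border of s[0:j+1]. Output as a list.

[0, 0, 0, 0, 0, 0, 1, 1, 2, 1, 2, 0, 0, 1, 2, 0, 0, 1, 1, 2, 1, 0, 0, 0, 0, 0, 0, 0, 0, 1, 0, 0]

π[0] = 0
j=1 s[j]='a': π[1]=0 (border '')
j=2 s[j]='b': π[2]=0 (border '')
j=3 s[j]='b': π[3]=0 (border '')
j=4 s[j]='b': π[4]=0 (border '')
j=5 s[j]='a': π[5]=0 (border '')
j=6 s[j]='c': π[6]=1 (border 'c')
j=7 s[j]='c': k: 1→0; π[7]=1 (border 'c')
j=8 s[j]='a': π[8]=2 (border 'ca')
j=9 s[j]='c': k: 2→0; π[9]=1 (border 'c')
j=10 s[j]='a': π[10]=2 (border 'ca')
j=11 s[j]='a': k: 2→0; π[11]=0 (border '')
j=12 s[j]='a': π[12]=0 (border '')
j=13 s[j]='c': π[13]=1 (border 'c')
j=14 s[j]='a': π[14]=2 (border 'ca')
j=15 s[j]='a': k: 2→0; π[15]=0 (border '')
j=16 s[j]='b': π[16]=0 (border '')
j=17 s[j]='c': π[17]=1 (border 'c')
j=18 s[j]='c': k: 1→0; π[18]=1 (border 'c')
j=19 s[j]='a': π[19]=2 (border 'ca')
j=20 s[j]='c': k: 2→0; π[20]=1 (border 'c')
j=21 s[j]='b': k: 1→0; π[21]=0 (border '')
j=22 s[j]='a': π[22]=0 (border '')
j=23 s[j]='b': π[23]=0 (border '')
j=24 s[j]='b': π[24]=0 (border '')
j=25 s[j]='a': π[25]=0 (border '')
j=26 s[j]='b': π[26]=0 (border '')
j=27 s[j]='b': π[27]=0 (border '')
j=28 s[j]='b': π[28]=0 (border '')
j=29 s[j]='c': π[29]=1 (border 'c')
j=30 s[j]='b': k: 1→0; π[30]=0 (border '')
j=31 s[j]='a': π[31]=0 (border '')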